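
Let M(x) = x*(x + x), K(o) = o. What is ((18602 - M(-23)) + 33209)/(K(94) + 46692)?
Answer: 50753/46786 ≈ 1.0848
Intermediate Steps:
M(x) = 2*x² (M(x) = x*(2*x) = 2*x²)
((18602 - M(-23)) + 33209)/(K(94) + 46692) = ((18602 - 2*(-23)²) + 33209)/(94 + 46692) = ((18602 - 2*529) + 33209)/46786 = ((18602 - 1*1058) + 33209)*(1/46786) = ((18602 - 1058) + 33209)*(1/46786) = (17544 + 33209)*(1/46786) = 50753*(1/46786) = 50753/46786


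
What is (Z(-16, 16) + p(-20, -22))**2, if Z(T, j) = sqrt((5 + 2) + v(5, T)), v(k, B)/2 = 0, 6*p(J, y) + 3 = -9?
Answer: (2 - sqrt(7))**2 ≈ 0.41699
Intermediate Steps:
p(J, y) = -2 (p(J, y) = -1/2 + (1/6)*(-9) = -1/2 - 3/2 = -2)
v(k, B) = 0 (v(k, B) = 2*0 = 0)
Z(T, j) = sqrt(7) (Z(T, j) = sqrt((5 + 2) + 0) = sqrt(7 + 0) = sqrt(7))
(Z(-16, 16) + p(-20, -22))**2 = (sqrt(7) - 2)**2 = (-2 + sqrt(7))**2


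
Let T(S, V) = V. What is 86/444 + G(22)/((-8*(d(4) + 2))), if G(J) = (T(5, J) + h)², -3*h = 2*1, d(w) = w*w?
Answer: -17783/5994 ≈ -2.9668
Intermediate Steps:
d(w) = w²
h = -⅔ (h = -2/3 = -⅓*2 = -⅔ ≈ -0.66667)
G(J) = (-⅔ + J)² (G(J) = (J - ⅔)² = (-⅔ + J)²)
86/444 + G(22)/((-8*(d(4) + 2))) = 86/444 + ((-2 + 3*22)²/9)/((-8*(4² + 2))) = 86*(1/444) + ((-2 + 66)²/9)/((-8*(16 + 2))) = 43/222 + ((⅑)*64²)/((-8*18)) = 43/222 + ((⅑)*4096)/(-144) = 43/222 + (4096/9)*(-1/144) = 43/222 - 256/81 = -17783/5994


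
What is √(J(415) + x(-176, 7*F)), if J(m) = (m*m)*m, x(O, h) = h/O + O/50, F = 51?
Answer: √3459311081457/220 ≈ 8454.2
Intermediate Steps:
x(O, h) = O/50 + h/O (x(O, h) = h/O + O*(1/50) = h/O + O/50 = O/50 + h/O)
J(m) = m³ (J(m) = m²*m = m³)
√(J(415) + x(-176, 7*F)) = √(415³ + ((1/50)*(-176) + (7*51)/(-176))) = √(71473375 + (-88/25 + 357*(-1/176))) = √(71473375 + (-88/25 - 357/176)) = √(71473375 - 24413/4400) = √(314482825587/4400) = √3459311081457/220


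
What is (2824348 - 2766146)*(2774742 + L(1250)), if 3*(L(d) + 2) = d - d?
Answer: 161495417480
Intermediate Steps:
L(d) = -2 (L(d) = -2 + (d - d)/3 = -2 + (1/3)*0 = -2 + 0 = -2)
(2824348 - 2766146)*(2774742 + L(1250)) = (2824348 - 2766146)*(2774742 - 2) = 58202*2774740 = 161495417480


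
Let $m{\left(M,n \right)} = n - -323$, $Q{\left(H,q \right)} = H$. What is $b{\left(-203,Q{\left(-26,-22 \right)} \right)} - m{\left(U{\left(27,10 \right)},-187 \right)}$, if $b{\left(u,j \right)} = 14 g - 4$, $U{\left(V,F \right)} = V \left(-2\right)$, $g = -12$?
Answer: $-308$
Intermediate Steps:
$U{\left(V,F \right)} = - 2 V$
$m{\left(M,n \right)} = 323 + n$ ($m{\left(M,n \right)} = n + 323 = 323 + n$)
$b{\left(u,j \right)} = -172$ ($b{\left(u,j \right)} = 14 \left(-12\right) - 4 = -168 - 4 = -172$)
$b{\left(-203,Q{\left(-26,-22 \right)} \right)} - m{\left(U{\left(27,10 \right)},-187 \right)} = -172 - \left(323 - 187\right) = -172 - 136 = -308$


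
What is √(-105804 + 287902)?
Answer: √182098 ≈ 426.73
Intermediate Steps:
√(-105804 + 287902) = √182098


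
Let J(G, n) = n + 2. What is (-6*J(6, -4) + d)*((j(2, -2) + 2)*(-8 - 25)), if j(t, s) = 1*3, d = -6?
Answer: -990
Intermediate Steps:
j(t, s) = 3
J(G, n) = 2 + n
(-6*J(6, -4) + d)*((j(2, -2) + 2)*(-8 - 25)) = (-6*(2 - 4) - 6)*((3 + 2)*(-8 - 25)) = (-6*(-2) - 6)*(5*(-33)) = (12 - 6)*(-165) = 6*(-165) = -990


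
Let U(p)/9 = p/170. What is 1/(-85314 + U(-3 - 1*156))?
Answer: -170/14504811 ≈ -1.1720e-5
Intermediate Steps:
U(p) = 9*p/170 (U(p) = 9*(p/170) = 9*p/170)
1/(-85314 + U(-3 - 1*156)) = 1/(-85314 + 9*(-3 - 1*156)/170) = 1/(-85314 + 9*(-3 - 156)/170) = 1/(-85314 + (9/170)*(-159)) = 1/(-85314 - 1431/170) = 1/(-14504811/170) = -170/14504811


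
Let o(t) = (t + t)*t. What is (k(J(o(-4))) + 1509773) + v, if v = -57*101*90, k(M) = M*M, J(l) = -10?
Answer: 991743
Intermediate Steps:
o(t) = 2*t² (o(t) = (2*t)*t = 2*t²)
k(M) = M²
v = -518130 (v = -5757*90 = -518130)
(k(J(o(-4))) + 1509773) + v = ((-10)² + 1509773) - 518130 = (100 + 1509773) - 518130 = 1509873 - 518130 = 991743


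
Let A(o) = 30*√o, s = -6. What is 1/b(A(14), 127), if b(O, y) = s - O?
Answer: 1/2094 - 5*√14/2094 ≈ -0.0084567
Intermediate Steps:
b(O, y) = -6 - O
1/b(A(14), 127) = 1/(-6 - 30*√14)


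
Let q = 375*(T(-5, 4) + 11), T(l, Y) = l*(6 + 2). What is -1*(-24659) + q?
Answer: 13784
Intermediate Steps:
T(l, Y) = 8*l (T(l, Y) = l*8 = 8*l)
q = -10875 (q = 375*(8*(-5) + 11) = 375*(-40 + 11) = 375*(-29) = -10875)
-1*(-24659) + q = -1*(-24659) - 10875 = 24659 - 10875 = 13784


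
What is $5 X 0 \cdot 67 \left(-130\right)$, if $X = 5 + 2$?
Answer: $0$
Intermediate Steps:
$X = 7$
$5 X 0 \cdot 67 \left(-130\right) = 5 \cdot 7 \cdot 0 \cdot 67 \left(-130\right) = 35 \cdot 0 \cdot 67 \left(-130\right) = 0 \cdot 67 \left(-130\right) = 0 \left(-130\right) = 0$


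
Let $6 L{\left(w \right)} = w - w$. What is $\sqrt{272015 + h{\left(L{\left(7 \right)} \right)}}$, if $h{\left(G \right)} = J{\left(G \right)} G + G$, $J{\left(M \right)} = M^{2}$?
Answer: $\sqrt{272015} \approx 521.55$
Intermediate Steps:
$L{\left(w \right)} = 0$ ($L{\left(w \right)} = \frac{w - w}{6} = \frac{1}{6} \cdot 0 = 0$)
$h{\left(G \right)} = G + G^{3}$ ($h{\left(G \right)} = G^{2} G + G = G^{3} + G = G + G^{3}$)
$\sqrt{272015 + h{\left(L{\left(7 \right)} \right)}} = \sqrt{272015 + \left(0 + 0^{3}\right)} = \sqrt{272015 + \left(0 + 0\right)} = \sqrt{272015 + 0} = \sqrt{272015}$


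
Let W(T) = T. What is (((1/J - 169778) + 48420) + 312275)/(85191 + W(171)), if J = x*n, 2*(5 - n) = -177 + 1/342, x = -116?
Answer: 59013621993/26385920599 ≈ 2.2366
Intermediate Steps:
n = 63953/684 (n = 5 - (-177 + 1/342)/2 = 5 - ½*(-60533/342) = 5 + 60533/684 = 63953/684 ≈ 93.499)
J = -1854637/171 (J = -116*63953/684 = -1854637/171 ≈ -10846.)
(((1/J - 169778) + 48420) + 312275)/(85191 + W(171)) = (((1/(-1854637/171) - 169778) + 48420) + 312275)/(85191 + 171) = (((-171/1854637 - 169778) + 48420) + 312275)/85362 = ((-314876560757/1854637 + 48420) + 312275)*(1/85362) = (-225075037217/1854637 + 312275)*(1/85362) = (354081731958/1854637)*(1/85362) = 59013621993/26385920599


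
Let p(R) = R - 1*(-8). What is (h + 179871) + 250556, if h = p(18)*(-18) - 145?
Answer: 429814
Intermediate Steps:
p(R) = 8 + R (p(R) = R + 8 = 8 + R)
h = -613 (h = (8 + 18)*(-18) - 145 = 26*(-18) - 145 = -468 - 145 = -613)
(h + 179871) + 250556 = (-613 + 179871) + 250556 = 179258 + 250556 = 429814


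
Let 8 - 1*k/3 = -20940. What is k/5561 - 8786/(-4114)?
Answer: 153699581/11438977 ≈ 13.436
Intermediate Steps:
k = 62844 (k = 24 - 3*(-20940) = 24 + 62820 = 62844)
k/5561 - 8786/(-4114) = 62844/5561 - 8786/(-4114) = 62844*(1/5561) - 8786*(-1/4114) = 62844/5561 + 4393/2057 = 153699581/11438977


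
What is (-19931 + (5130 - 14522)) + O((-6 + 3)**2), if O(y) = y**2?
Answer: -29242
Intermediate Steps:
(-19931 + (5130 - 14522)) + O((-6 + 3)**2) = (-19931 + (5130 - 14522)) + ((-6 + 3)**2)**2 = (-19931 - 9392) + ((-3)**2)**2 = -29323 + 9**2 = -29323 + 81 = -29242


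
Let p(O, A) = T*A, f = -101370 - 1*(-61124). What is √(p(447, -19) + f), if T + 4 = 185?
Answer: I*√43685 ≈ 209.01*I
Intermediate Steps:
f = -40246 (f = -101370 + 61124 = -40246)
T = 181 (T = -4 + 185 = 181)
p(O, A) = 181*A
√(p(447, -19) + f) = √(181*(-19) - 40246) = √(-3439 - 40246) = √(-43685) = I*√43685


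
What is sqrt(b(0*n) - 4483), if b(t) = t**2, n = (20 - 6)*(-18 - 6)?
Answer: I*sqrt(4483) ≈ 66.955*I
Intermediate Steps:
n = -336 (n = 14*(-24) = -336)
sqrt(b(0*n) - 4483) = sqrt((0*(-336))**2 - 4483) = sqrt(0**2 - 4483) = sqrt(0 - 4483) = sqrt(-4483) = I*sqrt(4483)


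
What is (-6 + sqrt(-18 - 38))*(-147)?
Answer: 882 - 294*I*sqrt(14) ≈ 882.0 - 1100.0*I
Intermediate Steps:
(-6 + sqrt(-18 - 38))*(-147) = (-6 + sqrt(-56))*(-147) = (-6 + 2*I*sqrt(14))*(-147) = 882 - 294*I*sqrt(14)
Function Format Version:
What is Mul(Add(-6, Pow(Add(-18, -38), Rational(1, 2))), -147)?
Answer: Add(882, Mul(-294, I, Pow(14, Rational(1, 2)))) ≈ Add(882.00, Mul(-1100.0, I))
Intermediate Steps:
Mul(Add(-6, Pow(Add(-18, -38), Rational(1, 2))), -147) = Mul(Add(-6, Pow(-56, Rational(1, 2))), -147) = Mul(Add(-6, Mul(2, I, Pow(14, Rational(1, 2)))), -147) = Add(882, Mul(-294, I, Pow(14, Rational(1, 2))))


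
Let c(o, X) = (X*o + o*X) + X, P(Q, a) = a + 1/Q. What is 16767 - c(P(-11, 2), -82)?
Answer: 188783/11 ≈ 17162.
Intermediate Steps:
c(o, X) = X + 2*X*o (c(o, X) = (X*o + X*o) + X = 2*X*o + X = X + 2*X*o)
16767 - c(P(-11, 2), -82) = 16767 - (-82)*(1 + 2*(2 + 1/(-11))) = 16767 - (-82)*(1 + 2*(2 - 1/11)) = 16767 - (-82)*(1 + 2*(21/11)) = 16767 - (-82)*(1 + 42/11) = 16767 - (-82)*53/11 = 16767 - 1*(-4346/11) = 16767 + 4346/11 = 188783/11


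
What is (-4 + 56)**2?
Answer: 2704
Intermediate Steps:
(-4 + 56)**2 = 52**2 = 2704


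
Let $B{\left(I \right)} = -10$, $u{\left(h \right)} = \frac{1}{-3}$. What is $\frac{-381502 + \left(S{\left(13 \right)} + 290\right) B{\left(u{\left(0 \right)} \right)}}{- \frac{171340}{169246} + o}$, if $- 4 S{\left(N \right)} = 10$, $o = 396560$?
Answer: $- \frac{32527134871}{33558011210} \approx -0.96928$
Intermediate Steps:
$u{\left(h \right)} = - \frac{1}{3}$
$S{\left(N \right)} = - \frac{5}{2}$ ($S{\left(N \right)} = \left(- \frac{1}{4}\right) 10 = - \frac{5}{2}$)
$\frac{-381502 + \left(S{\left(13 \right)} + 290\right) B{\left(u{\left(0 \right)} \right)}}{- \frac{171340}{169246} + o} = \frac{-381502 + \left(- \frac{5}{2} + 290\right) \left(-10\right)}{- \frac{171340}{169246} + 396560} = \frac{-381502 + \frac{575}{2} \left(-10\right)}{\left(-171340\right) \frac{1}{169246} + 396560} = \frac{-381502 - 2875}{- \frac{85670}{84623} + 396560} = - \frac{384377}{\frac{33558011210}{84623}} = \left(-384377\right) \frac{84623}{33558011210} = - \frac{32527134871}{33558011210}$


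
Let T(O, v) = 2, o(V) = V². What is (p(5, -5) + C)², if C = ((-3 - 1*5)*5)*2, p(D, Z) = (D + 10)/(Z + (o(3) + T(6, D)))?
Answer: 24025/4 ≈ 6006.3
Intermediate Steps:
p(D, Z) = (10 + D)/(11 + Z) (p(D, Z) = (D + 10)/(Z + (3² + 2)) = (10 + D)/(Z + (9 + 2)) = (10 + D)/(Z + 11) = (10 + D)/(11 + Z))
C = -80 (C = ((-3 - 5)*5)*2 = -8*5*2 = -40*2 = -80)
(p(5, -5) + C)² = ((10 + 5)/(11 - 5) - 80)² = (15/6 - 80)² = ((⅙)*15 - 80)² = (5/2 - 80)² = (-155/2)² = 24025/4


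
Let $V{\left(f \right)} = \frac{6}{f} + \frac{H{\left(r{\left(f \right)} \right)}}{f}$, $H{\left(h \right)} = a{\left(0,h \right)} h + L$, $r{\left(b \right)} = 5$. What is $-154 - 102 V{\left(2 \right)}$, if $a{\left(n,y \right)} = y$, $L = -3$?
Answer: $-1582$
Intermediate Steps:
$H{\left(h \right)} = -3 + h^{2}$ ($H{\left(h \right)} = h h - 3 = h^{2} - 3 = -3 + h^{2}$)
$V{\left(f \right)} = \frac{28}{f}$ ($V{\left(f \right)} = \frac{6}{f} + \frac{-3 + 5^{2}}{f} = \frac{6}{f} + \frac{-3 + 25}{f} = \frac{6}{f} + \frac{22}{f} = \frac{28}{f}$)
$-154 - 102 V{\left(2 \right)} = -154 - 102 \cdot \frac{28}{2} = -154 - 102 \cdot 28 \cdot \frac{1}{2} = -154 - 1428 = -1582$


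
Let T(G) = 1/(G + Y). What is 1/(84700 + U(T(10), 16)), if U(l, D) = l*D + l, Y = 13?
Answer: 23/1948117 ≈ 1.1806e-5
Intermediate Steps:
T(G) = 1/(13 + G) (T(G) = 1/(G + 13) = 1/(13 + G))
U(l, D) = l + D*l (U(l, D) = D*l + l = l + D*l)
1/(84700 + U(T(10), 16)) = 1/(84700 + (1 + 16)/(13 + 10)) = 1/(84700 + 17/23) = 1/(1948117/23) = 23/1948117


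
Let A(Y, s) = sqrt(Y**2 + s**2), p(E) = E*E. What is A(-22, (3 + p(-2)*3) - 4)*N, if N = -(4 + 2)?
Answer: -66*sqrt(5) ≈ -147.58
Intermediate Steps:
p(E) = E**2
N = -6 (N = -1*6 = -6)
A(-22, (3 + p(-2)*3) - 4)*N = sqrt((-22)**2 + ((3 + (-2)**2*3) - 4)**2)*(-6) = sqrt(484 + ((3 + 4*3) - 4)**2)*(-6) = sqrt(484 + ((3 + 12) - 4)**2)*(-6) = sqrt(484 + (15 - 4)**2)*(-6) = sqrt(484 + 11**2)*(-6) = sqrt(484 + 121)*(-6) = sqrt(605)*(-6) = (11*sqrt(5))*(-6) = -66*sqrt(5)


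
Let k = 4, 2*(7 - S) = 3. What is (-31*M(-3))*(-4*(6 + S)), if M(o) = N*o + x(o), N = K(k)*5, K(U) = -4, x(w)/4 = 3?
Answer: 102672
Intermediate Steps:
S = 11/2 (S = 7 - ½*3 = 7 - 3/2 = 11/2 ≈ 5.5000)
x(w) = 12 (x(w) = 4*3 = 12)
N = -20 (N = -4*5 = -20)
M(o) = 12 - 20*o (M(o) = -20*o + 12 = 12 - 20*o)
(-31*M(-3))*(-4*(6 + S)) = (-31*(12 - 20*(-3)))*(-4*(6 + 11/2)) = (-31*(12 + 60))*(-4*23/2) = -31*72*(-46) = -2232*(-46) = 102672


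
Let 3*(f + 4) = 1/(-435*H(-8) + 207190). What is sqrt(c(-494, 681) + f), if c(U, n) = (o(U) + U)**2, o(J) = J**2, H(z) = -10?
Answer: sqrt(5971937508257734094655)/317310 ≈ 2.4354e+5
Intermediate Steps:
f = -2538479/634620 (f = -4 + 1/(3*(-435*(-10) + 207190)) = -4 + 1/(3*(4350 + 207190)) = -4 + (1/3)/211540 = -4 + (1/3)*(1/211540) = -4 + 1/634620 = -2538479/634620 ≈ -4.0000)
c(U, n) = (U + U**2)**2 (c(U, n) = (U**2 + U)**2 = (U + U**2)**2)
sqrt(c(-494, 681) + f) = sqrt((-494)**2*(1 - 494)**2 - 2538479/634620) = sqrt(244036*(-493)**2 - 2538479/634620) = sqrt(244036*243049 - 2538479/634620) = sqrt(59312705764 - 2538479/634620) = sqrt(37641029329411201/634620) = sqrt(5971937508257734094655)/317310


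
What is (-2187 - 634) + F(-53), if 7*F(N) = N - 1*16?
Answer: -19816/7 ≈ -2830.9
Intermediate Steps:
F(N) = -16/7 + N/7 (F(N) = (N - 1*16)/7 = (N - 16)/7 = (-16 + N)/7 = -16/7 + N/7)
(-2187 - 634) + F(-53) = (-2187 - 634) + (-16/7 + (⅐)*(-53)) = -2821 + (-16/7 - 53/7) = -2821 - 69/7 = -19816/7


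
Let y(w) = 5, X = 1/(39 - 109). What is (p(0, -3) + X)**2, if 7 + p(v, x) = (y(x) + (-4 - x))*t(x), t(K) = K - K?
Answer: 241081/4900 ≈ 49.200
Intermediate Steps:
X = -1/70 (X = 1/(-70) = -1/70 ≈ -0.014286)
t(K) = 0
p(v, x) = -7 (p(v, x) = -7 + (5 + (-4 - x))*0 = -7 + (1 - x)*0 = -7 + 0 = -7)
(p(0, -3) + X)**2 = (-7 - 1/70)**2 = (-491/70)**2 = 241081/4900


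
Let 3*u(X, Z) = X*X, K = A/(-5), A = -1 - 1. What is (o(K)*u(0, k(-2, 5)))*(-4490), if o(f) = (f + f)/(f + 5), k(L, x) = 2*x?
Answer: 0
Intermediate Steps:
A = -2
K = ⅖ (K = -2/(-5) = -2*(-⅕) = ⅖ ≈ 0.40000)
o(f) = 2*f/(5 + f) (o(f) = (2*f)/(5 + f) = 2*f/(5 + f))
u(X, Z) = X²/3 (u(X, Z) = (X*X)/3 = X²/3)
(o(K)*u(0, k(-2, 5)))*(-4490) = ((2*(⅖)/(5 + ⅖))*((⅓)*0²))*(-4490) = ((2*(⅖)/(27/5))*((⅓)*0))*(-4490) = ((2*(⅖)*(5/27))*0)*(-4490) = ((4/27)*0)*(-4490) = 0*(-4490) = 0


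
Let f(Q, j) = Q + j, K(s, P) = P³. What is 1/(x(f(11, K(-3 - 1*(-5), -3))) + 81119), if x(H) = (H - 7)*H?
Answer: 1/81487 ≈ 1.2272e-5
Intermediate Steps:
x(H) = H*(-7 + H) (x(H) = (-7 + H)*H = H*(-7 + H))
1/(x(f(11, K(-3 - 1*(-5), -3))) + 81119) = 1/((11 + (-3)³)*(-7 + (11 + (-3)³)) + 81119) = 1/((11 - 27)*(-7 + (11 - 27)) + 81119) = 1/(-16*(-7 - 16) + 81119) = 1/(-16*(-23) + 81119) = 1/(368 + 81119) = 1/81487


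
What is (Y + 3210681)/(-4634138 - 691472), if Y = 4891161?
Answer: -4050921/2662805 ≈ -1.5213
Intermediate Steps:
(Y + 3210681)/(-4634138 - 691472) = (4891161 + 3210681)/(-4634138 - 691472) = 8101842/(-5325610) = 8101842*(-1/5325610) = -4050921/2662805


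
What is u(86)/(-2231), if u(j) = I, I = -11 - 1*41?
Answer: 52/2231 ≈ 0.023308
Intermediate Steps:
I = -52 (I = -11 - 41 = -52)
u(j) = -52
u(86)/(-2231) = -52/(-2231) = -52*(-1/2231) = 52/2231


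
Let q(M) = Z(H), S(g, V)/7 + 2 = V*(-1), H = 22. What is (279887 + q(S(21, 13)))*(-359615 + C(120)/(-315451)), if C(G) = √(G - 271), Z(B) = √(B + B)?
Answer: -(279887 + 2*√11)*(113440911365 + I*√151)/315451 ≈ -1.0065e+11 - 10.903*I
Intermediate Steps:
S(g, V) = -14 - 7*V (S(g, V) = -14 + 7*(V*(-1)) = -14 + 7*(-V) = -14 - 7*V)
Z(B) = √2*√B (Z(B) = √(2*B) = √2*√B)
q(M) = 2*√11 (q(M) = √2*√22 = 2*√11)
C(G) = √(-271 + G)
(279887 + q(S(21, 13)))*(-359615 + C(120)/(-315451)) = (279887 + 2*√11)*(-359615 + √(-271 + 120)/(-315451)) = (279887 + 2*√11)*(-359615 + √(-151)*(-1/315451)) = (279887 + 2*√11)*(-359615 + (I*√151)*(-1/315451)) = (279887 + 2*√11)*(-359615 - I*√151/315451) = (-359615 - I*√151/315451)*(279887 + 2*√11)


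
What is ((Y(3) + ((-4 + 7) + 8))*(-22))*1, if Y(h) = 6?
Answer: -374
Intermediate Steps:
((Y(3) + ((-4 + 7) + 8))*(-22))*1 = ((6 + ((-4 + 7) + 8))*(-22))*1 = ((6 + (3 + 8))*(-22))*1 = ((6 + 11)*(-22))*1 = (17*(-22))*1 = -374*1 = -374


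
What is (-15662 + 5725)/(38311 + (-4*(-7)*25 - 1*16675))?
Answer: -9937/22336 ≈ -0.44489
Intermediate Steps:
(-15662 + 5725)/(38311 + (-4*(-7)*25 - 1*16675)) = -9937/(38311 + (28*25 - 16675)) = -9937/(38311 + (700 - 16675)) = -9937/(38311 - 15975) = -9937/22336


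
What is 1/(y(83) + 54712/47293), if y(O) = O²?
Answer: 47293/325856189 ≈ 0.00014513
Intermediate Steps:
1/(y(83) + 54712/47293) = 1/(83² + 54712/47293) = 1/(6889 + 54712*(1/47293)) = 1/(6889 + 54712/47293) = 1/(325856189/47293) = 47293/325856189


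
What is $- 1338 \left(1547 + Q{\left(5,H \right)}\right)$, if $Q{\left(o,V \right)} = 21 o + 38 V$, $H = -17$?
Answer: $-1346028$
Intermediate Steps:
$- 1338 \left(1547 + Q{\left(5,H \right)}\right) = - 1338 \left(1547 + \left(21 \cdot 5 + 38 \left(-17\right)\right)\right) = - 1338 \left(1547 + \left(105 - 646\right)\right) = - 1338 \left(1547 - 541\right) = \left(-1338\right) 1006 = -1346028$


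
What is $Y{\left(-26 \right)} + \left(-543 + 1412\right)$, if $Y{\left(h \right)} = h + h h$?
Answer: $1519$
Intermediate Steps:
$Y{\left(h \right)} = h + h^{2}$
$Y{\left(-26 \right)} + \left(-543 + 1412\right) = - 26 \left(1 - 26\right) + \left(-543 + 1412\right) = \left(-26\right) \left(-25\right) + 869 = 650 + 869 = 1519$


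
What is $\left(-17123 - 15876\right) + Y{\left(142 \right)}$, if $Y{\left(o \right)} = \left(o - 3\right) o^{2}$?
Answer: $2769797$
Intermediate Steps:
$Y{\left(o \right)} = o^{2} \left(-3 + o\right)$ ($Y{\left(o \right)} = \left(-3 + o\right) o^{2} = o^{2} \left(-3 + o\right)$)
$\left(-17123 - 15876\right) + Y{\left(142 \right)} = \left(-17123 - 15876\right) + 142^{2} \left(-3 + 142\right) = -32999 + 20164 \cdot 139 = -32999 + 2802796 = 2769797$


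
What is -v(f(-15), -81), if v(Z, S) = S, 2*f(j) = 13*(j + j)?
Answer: 81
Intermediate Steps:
f(j) = 13*j (f(j) = (13*(j + j))/2 = (13*(2*j))/2 = (26*j)/2 = 13*j)
-v(f(-15), -81) = -1*(-81) = 81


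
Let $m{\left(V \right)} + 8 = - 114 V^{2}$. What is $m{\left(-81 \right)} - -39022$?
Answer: $-708940$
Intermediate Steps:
$m{\left(V \right)} = -8 - 114 V^{2}$
$m{\left(-81 \right)} - -39022 = \left(-8 - 114 \left(-81\right)^{2}\right) - -39022 = \left(-8 - 747954\right) + 39022 = -747962 + 39022 = -708940$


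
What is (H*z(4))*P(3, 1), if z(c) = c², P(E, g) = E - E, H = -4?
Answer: 0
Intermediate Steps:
P(E, g) = 0
(H*z(4))*P(3, 1) = -4*4²*0 = -4*16*0 = -64*0 = 0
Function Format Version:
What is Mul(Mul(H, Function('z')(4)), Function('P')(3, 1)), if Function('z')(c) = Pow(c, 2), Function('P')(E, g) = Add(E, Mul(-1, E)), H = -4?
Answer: 0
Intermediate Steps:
Function('P')(E, g) = 0
Mul(Mul(H, Function('z')(4)), Function('P')(3, 1)) = Mul(Mul(-4, Pow(4, 2)), 0) = Mul(Mul(-4, 16), 0) = Mul(-64, 0) = 0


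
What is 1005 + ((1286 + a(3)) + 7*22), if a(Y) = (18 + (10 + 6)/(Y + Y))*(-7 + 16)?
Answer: 2631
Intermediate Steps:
a(Y) = 162 + 72/Y (a(Y) = (18 + 16/((2*Y)))*9 = (18 + 16*(1/(2*Y)))*9 = (18 + 8/Y)*9 = 162 + 72/Y)
1005 + ((1286 + a(3)) + 7*22) = 1005 + ((1286 + (162 + 72/3)) + 7*22) = 1005 + ((1286 + (162 + 72*(1/3))) + 154) = 1005 + ((1286 + (162 + 24)) + 154) = 1005 + ((1286 + 186) + 154) = 1005 + (1472 + 154) = 1005 + 1626 = 2631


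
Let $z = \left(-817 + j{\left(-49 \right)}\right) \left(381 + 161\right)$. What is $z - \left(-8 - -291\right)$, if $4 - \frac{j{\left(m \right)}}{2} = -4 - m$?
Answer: $-487541$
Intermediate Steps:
$j{\left(m \right)} = 16 + 2 m$ ($j{\left(m \right)} = 8 - 2 \left(-4 - m\right) = 8 + \left(8 + 2 m\right) = 16 + 2 m$)
$z = -487258$ ($z = \left(-817 + \left(16 + 2 \left(-49\right)\right)\right) \left(381 + 161\right) = \left(-817 + \left(16 - 98\right)\right) 542 = \left(-817 - 82\right) 542 = \left(-899\right) 542 = -487258$)
$z - \left(-8 - -291\right) = -487258 - \left(-8 - -291\right) = -487258 - \left(-8 + 291\right) = -487258 - 283 = -487541$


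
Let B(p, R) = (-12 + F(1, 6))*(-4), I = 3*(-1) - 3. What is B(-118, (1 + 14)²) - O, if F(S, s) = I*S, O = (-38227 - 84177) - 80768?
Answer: 203244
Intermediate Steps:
I = -6 (I = -3 - 3 = -6)
O = -203172 (O = -122404 - 80768 = -203172)
F(S, s) = -6*S
B(p, R) = 72 (B(p, R) = (-12 - 6*1)*(-4) = (-12 - 6)*(-4) = -18*(-4) = 72)
B(-118, (1 + 14)²) - O = 72 - 1*(-203172) = 72 + 203172 = 203244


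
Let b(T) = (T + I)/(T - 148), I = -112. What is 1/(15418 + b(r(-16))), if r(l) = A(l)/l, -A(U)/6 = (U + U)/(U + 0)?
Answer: 589/9081647 ≈ 6.4856e-5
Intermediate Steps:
A(U) = -12 (A(U) = -6*(U + U)/(U + 0) = -6*2*U/U = -6*2 = -12)
r(l) = -12/l
b(T) = (-112 + T)/(-148 + T) (b(T) = (T - 112)/(T - 148) = (-112 + T)/(-148 + T))
1/(15418 + b(r(-16))) = 1/(15418 + (-112 - 12/(-16))/(-148 - 12/(-16))) = 1/(15418 + (-112 - 12*(-1/16))/(-148 - 12*(-1/16))) = 1/(15418 + (-112 + ¾)/(-148 + ¾)) = 1/(15418 - 445/4/(-589/4)) = 1/(15418 - 4/589*(-445/4)) = 1/(15418 + 445/589) = 1/(9081647/589) = 589/9081647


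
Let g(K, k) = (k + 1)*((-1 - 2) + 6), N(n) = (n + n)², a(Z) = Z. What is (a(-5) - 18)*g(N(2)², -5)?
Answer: 276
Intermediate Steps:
N(n) = 4*n² (N(n) = (2*n)² = 4*n²)
g(K, k) = 3 + 3*k (g(K, k) = (1 + k)*(-3 + 6) = (1 + k)*3 = 3 + 3*k)
(a(-5) - 18)*g(N(2)², -5) = (-5 - 18)*(3 + 3*(-5)) = -23*(3 - 15) = -23*(-12) = 276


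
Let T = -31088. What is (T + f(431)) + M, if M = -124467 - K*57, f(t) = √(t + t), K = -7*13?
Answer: -150368 + √862 ≈ -1.5034e+5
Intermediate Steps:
K = -91
f(t) = √2*√t (f(t) = √(2*t) = √2*√t)
M = -119280 (M = -124467 - (-91)*57 = -124467 - 1*(-5187) = -124467 + 5187 = -119280)
(T + f(431)) + M = (-31088 + √2*√431) - 119280 = (-31088 + √862) - 119280 = -150368 + √862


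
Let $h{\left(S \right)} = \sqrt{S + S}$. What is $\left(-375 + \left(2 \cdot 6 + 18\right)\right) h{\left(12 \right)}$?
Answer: $- 690 \sqrt{6} \approx -1690.1$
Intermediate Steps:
$h{\left(S \right)} = \sqrt{2} \sqrt{S}$ ($h{\left(S \right)} = \sqrt{2 S} = \sqrt{2} \sqrt{S}$)
$\left(-375 + \left(2 \cdot 6 + 18\right)\right) h{\left(12 \right)} = \left(-375 + \left(2 \cdot 6 + 18\right)\right) \sqrt{2} \sqrt{12} = \left(-375 + \left(12 + 18\right)\right) \sqrt{2} \cdot 2 \sqrt{3} = \left(-375 + 30\right) 2 \sqrt{6} = - 345 \cdot 2 \sqrt{6} = - 690 \sqrt{6}$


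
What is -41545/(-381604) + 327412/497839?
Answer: 145624450103/189977353756 ≈ 0.76654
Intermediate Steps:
-41545/(-381604) + 327412/497839 = -41545*(-1/381604) + 327412*(1/497839) = 41545/381604 + 327412/497839 = 145624450103/189977353756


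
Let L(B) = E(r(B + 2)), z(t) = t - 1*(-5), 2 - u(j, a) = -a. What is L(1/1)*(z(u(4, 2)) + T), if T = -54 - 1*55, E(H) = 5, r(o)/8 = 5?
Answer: -500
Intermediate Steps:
r(o) = 40 (r(o) = 8*5 = 40)
u(j, a) = 2 + a (u(j, a) = 2 - (-1)*a = 2 + a)
z(t) = 5 + t (z(t) = t + 5 = 5 + t)
L(B) = 5
T = -109 (T = -54 - 55 = -109)
L(1/1)*(z(u(4, 2)) + T) = 5*((5 + (2 + 2)) - 109) = 5*((5 + 4) - 109) = 5*(9 - 109) = 5*(-100) = -500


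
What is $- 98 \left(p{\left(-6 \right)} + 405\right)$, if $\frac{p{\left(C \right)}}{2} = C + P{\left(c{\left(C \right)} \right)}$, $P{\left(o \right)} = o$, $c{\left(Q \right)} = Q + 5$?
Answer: $-38318$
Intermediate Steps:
$c{\left(Q \right)} = 5 + Q$
$p{\left(C \right)} = 10 + 4 C$ ($p{\left(C \right)} = 2 \left(C + \left(5 + C\right)\right) = 2 \left(5 + 2 C\right) = 10 + 4 C$)
$- 98 \left(p{\left(-6 \right)} + 405\right) = - 98 \left(\left(10 + 4 \left(-6\right)\right) + 405\right) = - 98 \left(\left(10 - 24\right) + 405\right) = - 98 \left(-14 + 405\right) = \left(-98\right) 391 = -38318$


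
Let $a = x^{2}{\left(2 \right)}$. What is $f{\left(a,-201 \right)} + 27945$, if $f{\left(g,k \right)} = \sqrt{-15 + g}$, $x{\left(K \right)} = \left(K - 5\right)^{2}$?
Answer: $27945 + \sqrt{66} \approx 27953.0$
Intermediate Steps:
$x{\left(K \right)} = \left(-5 + K\right)^{2}$
$a = 81$ ($a = \left(\left(-5 + 2\right)^{2}\right)^{2} = \left(\left(-3\right)^{2}\right)^{2} = 9^{2} = 81$)
$f{\left(a,-201 \right)} + 27945 = \sqrt{-15 + 81} + 27945 = \sqrt{66} + 27945 = 27945 + \sqrt{66}$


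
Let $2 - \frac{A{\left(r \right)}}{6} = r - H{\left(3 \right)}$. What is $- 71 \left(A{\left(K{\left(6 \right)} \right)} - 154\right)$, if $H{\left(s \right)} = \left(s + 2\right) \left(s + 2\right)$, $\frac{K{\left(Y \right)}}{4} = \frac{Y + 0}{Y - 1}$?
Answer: $\frac{7384}{5} \approx 1476.8$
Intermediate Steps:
$K{\left(Y \right)} = \frac{4 Y}{-1 + Y}$ ($K{\left(Y \right)} = 4 \frac{Y + 0}{Y - 1} = 4 \frac{Y}{-1 + Y} = \frac{4 Y}{-1 + Y}$)
$H{\left(s \right)} = \left(2 + s\right)^{2}$ ($H{\left(s \right)} = \left(2 + s\right) \left(2 + s\right) = \left(2 + s\right)^{2}$)
$A{\left(r \right)} = 162 - 6 r$ ($A{\left(r \right)} = 12 - 6 \left(r - \left(2 + 3\right)^{2}\right) = 12 - 6 \left(r - 5^{2}\right) = 12 - 6 \left(r - 25\right) = 12 - 6 \left(-25 + r\right) = 12 - \left(-150 + 6 r\right) = 162 - 6 r$)
$- 71 \left(A{\left(K{\left(6 \right)} \right)} - 154\right) = - 71 \left(\left(162 - 6 \cdot 4 \cdot 6 \frac{1}{-1 + 6}\right) - 154\right) = - 71 \left(\left(162 - 6 \cdot 4 \cdot 6 \cdot \frac{1}{5}\right) - 154\right) = - 71 \left(\left(162 - \frac{144}{5}\right) - 154\right) = - 71 \left(\frac{666}{5} - 154\right) = \left(-71\right) \left(- \frac{104}{5}\right) = \frac{7384}{5}$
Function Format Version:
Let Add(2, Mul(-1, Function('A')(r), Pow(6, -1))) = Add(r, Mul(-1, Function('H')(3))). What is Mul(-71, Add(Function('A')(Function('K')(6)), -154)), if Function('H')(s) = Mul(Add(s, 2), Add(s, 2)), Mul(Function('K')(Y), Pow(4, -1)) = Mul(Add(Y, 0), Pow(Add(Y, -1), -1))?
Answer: Rational(7384, 5) ≈ 1476.8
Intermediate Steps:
Function('K')(Y) = Mul(4, Y, Pow(Add(-1, Y), -1)) (Function('K')(Y) = Mul(4, Mul(Add(Y, 0), Pow(Add(Y, -1), -1))) = Mul(4, Mul(Y, Pow(Add(-1, Y), -1))) = Mul(4, Y, Pow(Add(-1, Y), -1)))
Function('H')(s) = Pow(Add(2, s), 2) (Function('H')(s) = Mul(Add(2, s), Add(2, s)) = Pow(Add(2, s), 2))
Function('A')(r) = Add(162, Mul(-6, r)) (Function('A')(r) = Add(12, Mul(-6, Add(r, Mul(-1, Pow(Add(2, 3), 2))))) = Add(12, Mul(-6, Add(r, Mul(-1, Pow(5, 2))))) = Add(12, Mul(-6, Add(r, Mul(-1, 25)))) = Add(12, Mul(-6, Add(r, -25))) = Add(12, Mul(-6, Add(-25, r))) = Add(12, Add(150, Mul(-6, r))) = Add(162, Mul(-6, r)))
Mul(-71, Add(Function('A')(Function('K')(6)), -154)) = Mul(-71, Add(Add(162, Mul(-6, Mul(4, 6, Pow(Add(-1, 6), -1)))), -154)) = Mul(-71, Add(Add(162, Mul(-6, Mul(4, 6, Pow(5, -1)))), -154)) = Mul(-71, Add(Add(162, Mul(-6, Mul(4, 6, Rational(1, 5)))), -154)) = Mul(-71, Add(Add(162, Mul(-6, Rational(24, 5))), -154)) = Mul(-71, Add(Add(162, Rational(-144, 5)), -154)) = Mul(-71, Add(Rational(666, 5), -154)) = Mul(-71, Rational(-104, 5)) = Rational(7384, 5)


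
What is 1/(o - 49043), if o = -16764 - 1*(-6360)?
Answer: -1/59447 ≈ -1.6822e-5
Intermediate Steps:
o = -10404 (o = -16764 + 6360 = -10404)
1/(o - 49043) = 1/(-10404 - 49043) = 1/(-59447) = -1/59447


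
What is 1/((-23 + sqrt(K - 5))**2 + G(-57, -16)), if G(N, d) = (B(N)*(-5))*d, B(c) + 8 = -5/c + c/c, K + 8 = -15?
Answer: 57*I/(-2963*I + 5244*sqrt(7)) ≈ -0.0008391 + 0.0039291*I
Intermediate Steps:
K = -23 (K = -8 - 15 = -23)
B(c) = -7 - 5/c (B(c) = -8 + (-5/c + c/c) = -8 + (-5/c + 1) = -8 + (1 - 5/c) = -7 - 5/c)
G(N, d) = d*(35 + 25/N) (G(N, d) = ((-7 - 5/N)*(-5))*d = (35 + 25/N)*d = d*(35 + 25/N))
1/((-23 + sqrt(K - 5))**2 + G(-57, -16)) = 1/((-23 + sqrt(-23 - 5))**2 + (35*(-16) + 25*(-16)/(-57))) = 1/((-23 + sqrt(-28))**2 + (-560 + 25*(-16)*(-1/57))) = 1/((-23 + 2*I*sqrt(7))**2 + (-560 + 400/57)) = 1/((-23 + 2*I*sqrt(7))**2 - 31520/57) = 1/(-31520/57 + (-23 + 2*I*sqrt(7))**2)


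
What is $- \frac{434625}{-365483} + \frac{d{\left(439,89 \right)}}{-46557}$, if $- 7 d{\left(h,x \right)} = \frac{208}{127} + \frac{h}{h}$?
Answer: $\frac{17988891751930}{15127039115559} \approx 1.1892$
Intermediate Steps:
$d{\left(h,x \right)} = - \frac{335}{889}$ ($d{\left(h,x \right)} = - \frac{\frac{208}{127} + \frac{h}{h}}{7} = - \frac{208 \cdot \frac{1}{127} + 1}{7} = - \frac{\frac{208}{127} + 1}{7} = \left(- \frac{1}{7}\right) \frac{335}{127} = - \frac{335}{889}$)
$- \frac{434625}{-365483} + \frac{d{\left(439,89 \right)}}{-46557} = - \frac{434625}{-365483} - \frac{335}{889 \left(-46557\right)} = \left(-434625\right) \left(- \frac{1}{365483}\right) - - \frac{335}{41389173} = \frac{434625}{365483} + \frac{335}{41389173} = \frac{17988891751930}{15127039115559}$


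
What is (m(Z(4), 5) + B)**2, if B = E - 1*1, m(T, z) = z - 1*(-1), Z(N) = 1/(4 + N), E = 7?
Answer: 144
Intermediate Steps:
m(T, z) = 1 + z (m(T, z) = z + 1 = 1 + z)
B = 6 (B = 7 - 1*1 = 7 - 1 = 6)
(m(Z(4), 5) + B)**2 = ((1 + 5) + 6)**2 = (6 + 6)**2 = 12**2 = 144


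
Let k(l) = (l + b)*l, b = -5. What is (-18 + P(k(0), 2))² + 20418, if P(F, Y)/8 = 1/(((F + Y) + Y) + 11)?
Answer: 4662694/225 ≈ 20723.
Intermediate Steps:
k(l) = l*(-5 + l) (k(l) = (l - 5)*l = (-5 + l)*l = l*(-5 + l))
P(F, Y) = 8/(11 + F + 2*Y) (P(F, Y) = 8/(((F + Y) + Y) + 11) = 8/((F + 2*Y) + 11) = 8/(11 + F + 2*Y))
(-18 + P(k(0), 2))² + 20418 = (-18 + 8/(11 + 0*(-5 + 0) + 2*2))² + 20418 = (-18 + 8/(11 + 0*(-5) + 4))² + 20418 = (-18 + 8/(11 + 0 + 4))² + 20418 = (-18 + 8/15)² + 20418 = (-262/15)² + 20418 = 68644/225 + 20418 = 4662694/225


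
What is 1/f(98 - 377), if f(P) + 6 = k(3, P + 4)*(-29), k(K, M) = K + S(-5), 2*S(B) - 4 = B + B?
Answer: -⅙ ≈ -0.16667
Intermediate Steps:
S(B) = 2 + B (S(B) = 2 + (B + B)/2 = 2 + (2*B)/2 = 2 + B)
k(K, M) = -3 + K (k(K, M) = K + (2 - 5) = K - 3 = -3 + K)
f(P) = -6 (f(P) = -6 + (-3 + 3)*(-29) = -6 + 0*(-29) = -6 + 0 = -6)
1/f(98 - 377) = 1/(-6) = -⅙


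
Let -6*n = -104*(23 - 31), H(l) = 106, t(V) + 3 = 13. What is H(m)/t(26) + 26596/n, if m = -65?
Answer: -94223/520 ≈ -181.20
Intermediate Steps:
t(V) = 10 (t(V) = -3 + 13 = 10)
n = -416/3 (n = -(-52)*(23 - 31)/3 = -(-52)*(-8)/3 = -1/6*832 = -416/3 ≈ -138.67)
H(m)/t(26) + 26596/n = 106/10 + 26596/(-416/3) = 106*(1/10) + 26596*(-3/416) = 53/5 - 19947/104 = -94223/520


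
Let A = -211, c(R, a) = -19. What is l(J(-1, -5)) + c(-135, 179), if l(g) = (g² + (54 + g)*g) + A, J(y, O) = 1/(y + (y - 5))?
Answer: -11646/49 ≈ -237.67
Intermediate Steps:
J(y, O) = 1/(-5 + 2*y) (J(y, O) = 1/(y + (-5 + y)) = 1/(-5 + 2*y))
l(g) = -211 + g² + g*(54 + g) (l(g) = (g² + (54 + g)*g) - 211 = (g² + g*(54 + g)) - 211 = -211 + g² + g*(54 + g))
l(J(-1, -5)) + c(-135, 179) = (-211 + 2*(1/(-5 + 2*(-1)))² + 54/(-5 + 2*(-1))) - 19 = (-211 + 2*(1/(-5 - 2))² + 54/(-5 - 2)) - 19 = (-211 + 2*(1/(-7))² + 54/(-7)) - 19 = (-211 + 2*(-⅐)² + 54*(-⅐)) - 19 = (-211 + 2*(1/49) - 54/7) - 19 = (-211 + 2/49 - 54/7) - 19 = -10715/49 - 19 = -11646/49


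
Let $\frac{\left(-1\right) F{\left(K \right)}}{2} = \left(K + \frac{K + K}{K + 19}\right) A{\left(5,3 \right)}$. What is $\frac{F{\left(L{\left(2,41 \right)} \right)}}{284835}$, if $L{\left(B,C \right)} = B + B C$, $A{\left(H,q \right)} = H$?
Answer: $- \frac{5880}{1955867} \approx -0.0030063$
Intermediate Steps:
$F{\left(K \right)} = - 10 K - \frac{20 K}{19 + K}$ ($F{\left(K \right)} = - 2 \left(K + \frac{K + K}{K + 19}\right) 5 = - 2 \left(K + \frac{2 K}{19 + K}\right) 5 = - 2 \left(5 K + \frac{10 K}{19 + K}\right) = - 10 K - \frac{20 K}{19 + K}$)
$\frac{F{\left(L{\left(2,41 \right)} \right)}}{284835} = \frac{\left(-10\right) 2 \left(1 + 41\right) \frac{1}{19 + 2 \left(1 + 41\right)} \left(21 + 2 \left(1 + 41\right)\right)}{284835} = - \frac{10 \cdot 2 \cdot 42 \left(21 + 2 \cdot 42\right)}{19 + 2 \cdot 42} \cdot \frac{1}{284835} = \left(-10\right) 84 \frac{1}{19 + 84} \left(21 + 84\right) \frac{1}{284835} = \left(-10\right) 84 \cdot \frac{1}{103} \cdot 105 \cdot \frac{1}{284835} = \left(- \frac{88200}{103}\right) \frac{1}{284835} = - \frac{5880}{1955867}$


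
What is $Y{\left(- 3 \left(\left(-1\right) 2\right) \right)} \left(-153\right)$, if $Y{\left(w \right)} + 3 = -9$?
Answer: $1836$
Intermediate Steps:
$Y{\left(w \right)} = -12$ ($Y{\left(w \right)} = -3 - 9 = -12$)
$Y{\left(- 3 \left(\left(-1\right) 2\right) \right)} \left(-153\right) = \left(-12\right) \left(-153\right) = 1836$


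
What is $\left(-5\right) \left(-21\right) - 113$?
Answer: $-8$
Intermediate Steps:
$\left(-5\right) \left(-21\right) - 113 = 105 - 113 = -8$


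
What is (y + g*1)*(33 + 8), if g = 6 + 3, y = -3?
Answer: 246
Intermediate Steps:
g = 9
(y + g*1)*(33 + 8) = (-3 + 9*1)*(33 + 8) = (-3 + 9)*41 = 6*41 = 246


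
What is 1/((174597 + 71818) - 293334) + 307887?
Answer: 14445750152/46919 ≈ 3.0789e+5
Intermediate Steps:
1/((174597 + 71818) - 293334) + 307887 = 1/(246415 - 293334) + 307887 = 1/(-46919) + 307887 = -1/46919 + 307887 = 14445750152/46919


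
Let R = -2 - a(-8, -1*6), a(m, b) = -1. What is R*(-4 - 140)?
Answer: 144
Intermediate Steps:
R = -1 (R = -2 - 1*(-1) = -2 + 1 = -1)
R*(-4 - 140) = -(-4 - 140) = -1*(-144) = 144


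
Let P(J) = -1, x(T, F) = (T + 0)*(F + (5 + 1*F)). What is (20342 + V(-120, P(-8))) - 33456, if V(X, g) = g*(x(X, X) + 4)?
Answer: -41318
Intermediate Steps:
x(T, F) = T*(5 + 2*F) (x(T, F) = T*(F + (5 + F)) = T*(5 + 2*F))
V(X, g) = g*(4 + X*(5 + 2*X)) (V(X, g) = g*(X*(5 + 2*X) + 4) = g*(4 + X*(5 + 2*X)))
(20342 + V(-120, P(-8))) - 33456 = (20342 - (4 - 120*(5 + 2*(-120)))) - 33456 = (20342 - (4 - 120*(5 - 240))) - 33456 = (20342 - (4 - 120*(-235))) - 33456 = (20342 - (4 + 28200)) - 33456 = (20342 - 1*28204) - 33456 = (20342 - 28204) - 33456 = -7862 - 33456 = -41318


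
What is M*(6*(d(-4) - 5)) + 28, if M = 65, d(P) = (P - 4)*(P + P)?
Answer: 23038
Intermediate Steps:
d(P) = 2*P*(-4 + P) (d(P) = (-4 + P)*(2*P) = 2*P*(-4 + P))
M*(6*(d(-4) - 5)) + 28 = 65*(6*(2*(-4)*(-4 - 4) - 5)) + 28 = 65*(6*(2*(-4)*(-8) - 5)) + 28 = 65*(6*(64 - 5)) + 28 = 65*(6*59) + 28 = 65*354 + 28 = 23010 + 28 = 23038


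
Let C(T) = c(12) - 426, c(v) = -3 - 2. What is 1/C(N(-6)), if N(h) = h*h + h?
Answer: -1/431 ≈ -0.0023202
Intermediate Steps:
N(h) = h + h**2 (N(h) = h**2 + h = h + h**2)
c(v) = -5
C(T) = -431 (C(T) = -5 - 426 = -431)
1/C(N(-6)) = 1/(-431) = -1/431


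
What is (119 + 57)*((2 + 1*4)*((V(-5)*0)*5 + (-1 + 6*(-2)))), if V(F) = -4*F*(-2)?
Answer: -13728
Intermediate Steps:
V(F) = 8*F
(119 + 57)*((2 + 1*4)*((V(-5)*0)*5 + (-1 + 6*(-2)))) = (119 + 57)*((2 + 1*4)*(((8*(-5))*0)*5 + (-1 + 6*(-2)))) = 176*((2 + 4)*(-40*0*5 + (-1 - 12))) = 176*(6*(0*5 - 13)) = 176*(6*(0 - 13)) = 176*(6*(-13)) = 176*(-78) = -13728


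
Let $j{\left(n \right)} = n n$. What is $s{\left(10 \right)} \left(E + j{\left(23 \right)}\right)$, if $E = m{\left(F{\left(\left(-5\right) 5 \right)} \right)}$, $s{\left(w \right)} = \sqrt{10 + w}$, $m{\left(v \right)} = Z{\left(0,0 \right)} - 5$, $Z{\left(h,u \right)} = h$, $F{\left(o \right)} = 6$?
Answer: $1048 \sqrt{5} \approx 2343.4$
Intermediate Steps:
$m{\left(v \right)} = -5$ ($m{\left(v \right)} = 0 - 5 = -5$)
$E = -5$
$j{\left(n \right)} = n^{2}$
$s{\left(10 \right)} \left(E + j{\left(23 \right)}\right) = \sqrt{10 + 10} \left(-5 + 23^{2}\right) = \sqrt{20} \left(-5 + 529\right) = 2 \sqrt{5} \cdot 524 = 1048 \sqrt{5}$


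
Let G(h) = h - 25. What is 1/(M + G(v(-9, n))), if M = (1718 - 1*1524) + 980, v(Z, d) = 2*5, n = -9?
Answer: 1/1159 ≈ 0.00086281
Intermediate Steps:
v(Z, d) = 10
G(h) = -25 + h
M = 1174 (M = (1718 - 1524) + 980 = 194 + 980 = 1174)
1/(M + G(v(-9, n))) = 1/(1174 + (-25 + 10)) = 1/(1174 - 15) = 1/1159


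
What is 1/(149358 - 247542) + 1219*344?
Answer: 41172085823/98184 ≈ 4.1934e+5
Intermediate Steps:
1/(149358 - 247542) + 1219*344 = 1/(-98184) + 419336 = -1/98184 + 419336 = 41172085823/98184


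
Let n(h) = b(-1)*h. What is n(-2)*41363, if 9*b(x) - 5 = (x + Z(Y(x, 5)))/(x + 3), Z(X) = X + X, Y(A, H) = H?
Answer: -785897/9 ≈ -87322.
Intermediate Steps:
Z(X) = 2*X
b(x) = 5/9 + (10 + x)/(9*(3 + x)) (b(x) = 5/9 + ((x + 2*5)/(x + 3))/9 = 5/9 + ((x + 10)/(3 + x))/9 = 5/9 + ((10 + x)/(3 + x))/9 = 5/9 + (10 + x)/(9*(3 + x)))
n(h) = 19*h/18 (n(h) = ((25 + 6*(-1))/(9*(3 - 1)))*h = ((⅑)*(25 - 6)/2)*h = ((⅑)*(½)*19)*h = 19*h/18)
n(-2)*41363 = ((19/18)*(-2))*41363 = -19/9*41363 = -785897/9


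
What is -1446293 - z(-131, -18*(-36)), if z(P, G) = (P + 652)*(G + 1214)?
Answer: -2416395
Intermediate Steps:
z(P, G) = (652 + P)*(1214 + G)
-1446293 - z(-131, -18*(-36)) = -1446293 - (791528 + 652*(-18*(-36)) + 1214*(-131) - 18*(-36)*(-131)) = -1446293 - (791528 + 652*648 - 159034 + 648*(-131)) = -1446293 - (791528 + 422496 - 159034 - 84888) = -1446293 - 1*970102 = -1446293 - 970102 = -2416395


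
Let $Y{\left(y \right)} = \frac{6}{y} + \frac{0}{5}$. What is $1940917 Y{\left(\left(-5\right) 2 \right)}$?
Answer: $- \frac{5822751}{5} \approx -1.1646 \cdot 10^{6}$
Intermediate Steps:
$Y{\left(y \right)} = \frac{6}{y}$ ($Y{\left(y \right)} = \frac{6}{y} + 0 \cdot \frac{1}{5} = \frac{6}{y} + 0 = \frac{6}{y}$)
$1940917 Y{\left(\left(-5\right) 2 \right)} = 1940917 \frac{6}{\left(-5\right) 2} = 1940917 \frac{6}{-10} = 1940917 \cdot 6 \left(- \frac{1}{10}\right) = 1940917 \left(- \frac{3}{5}\right) = - \frac{5822751}{5}$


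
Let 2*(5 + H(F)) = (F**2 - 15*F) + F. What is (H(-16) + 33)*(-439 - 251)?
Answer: -184920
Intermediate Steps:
H(F) = -5 + F**2/2 - 7*F (H(F) = -5 + ((F**2 - 15*F) + F)/2 = -5 + (F**2 - 14*F)/2 = -5 + (F**2/2 - 7*F) = -5 + F**2/2 - 7*F)
(H(-16) + 33)*(-439 - 251) = ((-5 + (1/2)*(-16)**2 - 7*(-16)) + 33)*(-439 - 251) = ((-5 + (1/2)*256 + 112) + 33)*(-690) = ((-5 + 128 + 112) + 33)*(-690) = (235 + 33)*(-690) = 268*(-690) = -184920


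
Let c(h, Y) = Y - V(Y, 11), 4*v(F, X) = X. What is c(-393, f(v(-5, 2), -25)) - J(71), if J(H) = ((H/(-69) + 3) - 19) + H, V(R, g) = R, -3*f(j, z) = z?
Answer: -3724/69 ≈ -53.971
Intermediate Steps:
v(F, X) = X/4
f(j, z) = -z/3
c(h, Y) = 0 (c(h, Y) = Y - Y = 0)
J(H) = -16 + 68*H/69 (J(H) = ((H*(-1/69) + 3) - 19) + H = ((-H/69 + 3) - 19) + H = ((3 - H/69) - 19) + H = (-16 - H/69) + H = -16 + 68*H/69)
c(-393, f(v(-5, 2), -25)) - J(71) = 0 - (-16 + (68/69)*71) = 0 - (-16 + 4828/69) = 0 - 1*3724/69 = 0 - 3724/69 = -3724/69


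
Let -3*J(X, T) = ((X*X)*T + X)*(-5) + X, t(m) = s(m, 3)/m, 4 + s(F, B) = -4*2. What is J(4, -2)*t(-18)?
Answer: -32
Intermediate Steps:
s(F, B) = -12 (s(F, B) = -4 - 4*2 = -4 - 8 = -12)
t(m) = -12/m
J(X, T) = 4*X/3 + 5*T*X**2/3 (J(X, T) = -(((X*X)*T + X)*(-5) + X)/3 = -((X**2*T + X)*(-5) + X)/3 = -((T*X**2 + X)*(-5) + X)/3 = -((X + T*X**2)*(-5) + X)/3 = -((-5*X - 5*T*X**2) + X)/3 = -(-4*X - 5*T*X**2)/3 = 4*X/3 + 5*T*X**2/3)
J(4, -2)*t(-18) = ((1/3)*4*(4 + 5*(-2)*4))*(-12/(-18)) = ((1/3)*4*(4 - 40))*(-12*(-1/18)) = ((1/3)*4*(-36))*(2/3) = -48*2/3 = -32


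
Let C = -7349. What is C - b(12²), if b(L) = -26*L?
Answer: -3605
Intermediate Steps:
C - b(12²) = -7349 - (-26)*12² = -7349 - (-26)*144 = -7349 - 1*(-3744) = -7349 + 3744 = -3605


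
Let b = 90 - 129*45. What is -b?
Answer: 5715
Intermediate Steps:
b = -5715 (b = 90 - 5805 = -5715)
-b = -1*(-5715) = 5715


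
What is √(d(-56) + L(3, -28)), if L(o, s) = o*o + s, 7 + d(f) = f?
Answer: I*√82 ≈ 9.0554*I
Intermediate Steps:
d(f) = -7 + f
L(o, s) = s + o² (L(o, s) = o² + s = s + o²)
√(d(-56) + L(3, -28)) = √((-7 - 56) + (-28 + 3²)) = √(-63 + (-28 + 9)) = √(-63 - 19) = √(-82) = I*√82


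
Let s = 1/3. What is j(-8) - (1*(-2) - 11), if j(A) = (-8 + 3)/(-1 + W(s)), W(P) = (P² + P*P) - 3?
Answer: 487/34 ≈ 14.324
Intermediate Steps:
s = ⅓ ≈ 0.33333
W(P) = -3 + 2*P² (W(P) = (P² + P²) - 3 = 2*P² - 3 = -3 + 2*P²)
j(A) = 45/34 (j(A) = (-8 + 3)/(-1 + (-3 + 2*(⅓)²)) = -5/(-1 + (-3 + 2*(⅑))) = -5/(-1 + (-3 + 2/9)) = -5/(-1 - 25/9) = -5/(-34/9) = -5*(-9/34) = 45/34)
j(-8) - (1*(-2) - 11) = 45/34 - (1*(-2) - 11) = 45/34 - (-2 - 11) = 45/34 - 1*(-13) = 45/34 + 13 = 487/34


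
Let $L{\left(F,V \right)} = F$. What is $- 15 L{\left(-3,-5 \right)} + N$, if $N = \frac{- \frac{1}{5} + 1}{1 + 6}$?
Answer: $\frac{1579}{35} \approx 45.114$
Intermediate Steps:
$N = \frac{4}{35}$ ($N = \frac{\left(-1\right) \frac{1}{5} + 1}{7} = \left(- \frac{1}{5} + 1\right) \frac{1}{7} = \frac{4}{5} \cdot \frac{1}{7} = \frac{4}{35} \approx 0.11429$)
$- 15 L{\left(-3,-5 \right)} + N = \left(-15\right) \left(-3\right) + \frac{4}{35} = 45 + \frac{4}{35} = \frac{1579}{35}$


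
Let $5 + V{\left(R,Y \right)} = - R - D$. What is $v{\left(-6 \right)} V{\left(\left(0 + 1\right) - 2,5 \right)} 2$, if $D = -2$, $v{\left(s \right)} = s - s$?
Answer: $0$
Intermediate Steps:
$v{\left(s \right)} = 0$
$V{\left(R,Y \right)} = -3 - R$ ($V{\left(R,Y \right)} = -5 - \left(-2 + R\right) = -3 - R$)
$v{\left(-6 \right)} V{\left(\left(0 + 1\right) - 2,5 \right)} 2 = 0 \left(-3 - \left(\left(0 + 1\right) - 2\right)\right) 2 = 0 \left(-3 - \left(1 - 2\right)\right) 2 = 0 \left(-3 - -1\right) 2 = 0 \left(-3 + 1\right) 2 = 0 \left(-2\right) 2 = 0 \cdot 2 = 0$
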